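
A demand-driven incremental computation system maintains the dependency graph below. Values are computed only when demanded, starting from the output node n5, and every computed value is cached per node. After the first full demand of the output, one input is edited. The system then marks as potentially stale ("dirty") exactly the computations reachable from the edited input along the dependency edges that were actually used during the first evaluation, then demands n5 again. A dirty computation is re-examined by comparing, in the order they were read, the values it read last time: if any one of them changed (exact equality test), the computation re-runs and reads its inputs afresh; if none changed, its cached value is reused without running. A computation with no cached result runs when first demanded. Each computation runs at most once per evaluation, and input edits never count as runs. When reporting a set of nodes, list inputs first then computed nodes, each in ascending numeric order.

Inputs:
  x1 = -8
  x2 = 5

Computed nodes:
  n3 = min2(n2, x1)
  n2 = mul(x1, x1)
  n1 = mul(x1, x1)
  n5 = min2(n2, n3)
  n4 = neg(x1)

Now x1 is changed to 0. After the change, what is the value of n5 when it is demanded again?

First evaluation (everything demanded from the output):
  n2 = mul(-8, -8) = 64
  n3 = min2(64, -8) = -8
  n5 = min2(64, -8) = -8

Propagation after the edit:
  n2: runs — x1 -8->0; x1 -8->0; result 0.
  n3: runs — n2 64->0; x1 -8->0; result 0.
  n5: runs — n2 64->0; n3 -8->0; result 0.

New value of n5: 0.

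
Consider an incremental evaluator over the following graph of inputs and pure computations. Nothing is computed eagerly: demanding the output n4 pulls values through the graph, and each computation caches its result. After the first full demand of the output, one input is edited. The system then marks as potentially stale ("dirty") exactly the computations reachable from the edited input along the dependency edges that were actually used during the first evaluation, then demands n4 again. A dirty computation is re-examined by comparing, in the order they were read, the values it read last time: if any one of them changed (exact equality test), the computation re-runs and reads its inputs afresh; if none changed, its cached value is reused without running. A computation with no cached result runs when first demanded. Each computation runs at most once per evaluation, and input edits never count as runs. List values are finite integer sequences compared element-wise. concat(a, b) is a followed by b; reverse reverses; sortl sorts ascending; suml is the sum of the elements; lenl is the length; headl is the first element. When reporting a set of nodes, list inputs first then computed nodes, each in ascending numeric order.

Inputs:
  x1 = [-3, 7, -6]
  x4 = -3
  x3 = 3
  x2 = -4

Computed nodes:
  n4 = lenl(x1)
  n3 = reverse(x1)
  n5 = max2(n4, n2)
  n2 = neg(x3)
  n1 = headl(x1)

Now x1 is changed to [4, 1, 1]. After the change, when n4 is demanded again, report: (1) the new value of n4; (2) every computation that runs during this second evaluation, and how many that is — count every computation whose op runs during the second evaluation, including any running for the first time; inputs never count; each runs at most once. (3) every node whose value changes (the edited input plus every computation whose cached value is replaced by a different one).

Initial pass — values computed on the first demand:
  n4 = lenl([-3, 7, -6]) = 3

Second demand — change propagation:
  n4: re-runs because x1 [-3, 7, -6]->[4, 1, 1]; new result 3 (unchanged).

n4 now evaluates to 3.
Run set: n4 (1 run).
Changed values: x1.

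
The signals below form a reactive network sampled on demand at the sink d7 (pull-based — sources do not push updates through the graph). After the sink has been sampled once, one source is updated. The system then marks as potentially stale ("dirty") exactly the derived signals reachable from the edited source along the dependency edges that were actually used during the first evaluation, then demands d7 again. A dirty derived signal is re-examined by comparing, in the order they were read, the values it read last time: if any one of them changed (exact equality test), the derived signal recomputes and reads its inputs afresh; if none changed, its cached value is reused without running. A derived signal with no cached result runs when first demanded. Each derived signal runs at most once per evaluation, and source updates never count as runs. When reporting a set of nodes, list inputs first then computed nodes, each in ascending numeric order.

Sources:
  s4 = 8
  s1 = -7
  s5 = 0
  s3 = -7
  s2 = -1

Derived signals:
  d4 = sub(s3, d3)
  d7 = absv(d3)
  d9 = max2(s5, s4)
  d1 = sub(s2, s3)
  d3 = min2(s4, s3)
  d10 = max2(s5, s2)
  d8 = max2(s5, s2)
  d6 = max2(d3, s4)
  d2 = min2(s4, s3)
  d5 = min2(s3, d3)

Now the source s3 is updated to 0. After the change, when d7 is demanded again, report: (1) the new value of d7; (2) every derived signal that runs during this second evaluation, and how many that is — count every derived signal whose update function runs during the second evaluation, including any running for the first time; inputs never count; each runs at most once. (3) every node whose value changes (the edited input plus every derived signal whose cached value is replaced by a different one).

Initial pass — values computed on the first demand:
  d3 = min2(8, -7) = -7
  d7 = absv(-7) = 7

Second demand — change propagation:
  d3: re-runs because s3 -7->0; new result 0.
  d7: re-runs because d3 -7->0; new result 0.

d7 now evaluates to 0.
Run set: d3, d7 (2 run).
Changed values: s3, d3, d7.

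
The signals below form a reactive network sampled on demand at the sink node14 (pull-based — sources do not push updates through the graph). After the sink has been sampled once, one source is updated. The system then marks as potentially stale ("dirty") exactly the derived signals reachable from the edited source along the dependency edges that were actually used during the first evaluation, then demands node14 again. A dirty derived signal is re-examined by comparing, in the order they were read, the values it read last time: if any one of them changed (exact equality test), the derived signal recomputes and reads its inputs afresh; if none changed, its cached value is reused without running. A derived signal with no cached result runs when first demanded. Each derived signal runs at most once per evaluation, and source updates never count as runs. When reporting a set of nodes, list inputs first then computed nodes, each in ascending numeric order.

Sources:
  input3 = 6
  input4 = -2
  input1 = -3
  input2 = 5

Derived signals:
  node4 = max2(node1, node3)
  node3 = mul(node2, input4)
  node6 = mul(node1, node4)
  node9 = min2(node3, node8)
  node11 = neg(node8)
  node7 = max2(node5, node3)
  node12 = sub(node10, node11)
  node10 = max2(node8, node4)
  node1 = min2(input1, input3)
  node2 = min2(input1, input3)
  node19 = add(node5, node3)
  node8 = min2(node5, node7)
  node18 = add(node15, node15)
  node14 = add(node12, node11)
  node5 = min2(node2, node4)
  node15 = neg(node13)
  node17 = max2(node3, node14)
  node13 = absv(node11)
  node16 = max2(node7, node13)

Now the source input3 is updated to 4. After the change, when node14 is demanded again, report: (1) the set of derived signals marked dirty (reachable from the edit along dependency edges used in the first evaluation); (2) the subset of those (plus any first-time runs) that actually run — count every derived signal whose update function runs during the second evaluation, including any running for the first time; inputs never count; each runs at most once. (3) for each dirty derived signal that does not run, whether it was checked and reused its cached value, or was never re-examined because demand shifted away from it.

Dirty set: node1, node2, node3, node4, node5, node7, node8, node10, node11, node12, node14.
Run set: node1, node2 (2 run).
Re-examined without running (cache reused): node3, node4, node5, node7, node8, node10, node11, node12, node14.
The important point: at node3 every value read last time is unchanged, so the dirty flag clears without a run.

Initial pass — values computed on the first demand:
  node1 = min2(-3, 6) = -3
  node2 = min2(-3, 6) = -3
  node3 = mul(-3, -2) = 6
  node4 = max2(-3, 6) = 6
  node5 = min2(-3, 6) = -3
  node7 = max2(-3, 6) = 6
  node8 = min2(-3, 6) = -3
  node10 = max2(-3, 6) = 6
  node11 = neg(-3) = 3
  node12 = sub(6, 3) = 3
  node14 = add(3, 3) = 6

Second demand — change propagation:
  node1: re-runs because input3 6->4; new result -3 (unchanged).
  node2: re-runs because input3 6->4; new result -3 (unchanged).
  node3: re-examined; everything it read last time is the same (node2 unchanged, input4 unchanged) — cache 6 kept, no run.
  node4: re-examined; everything it read last time is the same (node1 unchanged, node3 unchanged) — cache 6 kept, no run.
  node5: re-examined; everything it read last time is the same (node2 unchanged, node4 unchanged) — cache -3 kept, no run.
  node7: re-examined; everything it read last time is the same (node5 unchanged, node3 unchanged) — cache 6 kept, no run.
  node8: re-examined; everything it read last time is the same (node5 unchanged, node7 unchanged) — cache -3 kept, no run.
  node10: re-examined; everything it read last time is the same (node8 unchanged, node4 unchanged) — cache 6 kept, no run.
  node11: re-examined; everything it read last time is the same (node8 unchanged) — cache 3 kept, no run.
  node12: re-examined; everything it read last time is the same (node10 unchanged, node11 unchanged) — cache 3 kept, no run.
  node14: re-examined; everything it read last time is the same (node12 unchanged, node11 unchanged) — cache 6 kept, no run.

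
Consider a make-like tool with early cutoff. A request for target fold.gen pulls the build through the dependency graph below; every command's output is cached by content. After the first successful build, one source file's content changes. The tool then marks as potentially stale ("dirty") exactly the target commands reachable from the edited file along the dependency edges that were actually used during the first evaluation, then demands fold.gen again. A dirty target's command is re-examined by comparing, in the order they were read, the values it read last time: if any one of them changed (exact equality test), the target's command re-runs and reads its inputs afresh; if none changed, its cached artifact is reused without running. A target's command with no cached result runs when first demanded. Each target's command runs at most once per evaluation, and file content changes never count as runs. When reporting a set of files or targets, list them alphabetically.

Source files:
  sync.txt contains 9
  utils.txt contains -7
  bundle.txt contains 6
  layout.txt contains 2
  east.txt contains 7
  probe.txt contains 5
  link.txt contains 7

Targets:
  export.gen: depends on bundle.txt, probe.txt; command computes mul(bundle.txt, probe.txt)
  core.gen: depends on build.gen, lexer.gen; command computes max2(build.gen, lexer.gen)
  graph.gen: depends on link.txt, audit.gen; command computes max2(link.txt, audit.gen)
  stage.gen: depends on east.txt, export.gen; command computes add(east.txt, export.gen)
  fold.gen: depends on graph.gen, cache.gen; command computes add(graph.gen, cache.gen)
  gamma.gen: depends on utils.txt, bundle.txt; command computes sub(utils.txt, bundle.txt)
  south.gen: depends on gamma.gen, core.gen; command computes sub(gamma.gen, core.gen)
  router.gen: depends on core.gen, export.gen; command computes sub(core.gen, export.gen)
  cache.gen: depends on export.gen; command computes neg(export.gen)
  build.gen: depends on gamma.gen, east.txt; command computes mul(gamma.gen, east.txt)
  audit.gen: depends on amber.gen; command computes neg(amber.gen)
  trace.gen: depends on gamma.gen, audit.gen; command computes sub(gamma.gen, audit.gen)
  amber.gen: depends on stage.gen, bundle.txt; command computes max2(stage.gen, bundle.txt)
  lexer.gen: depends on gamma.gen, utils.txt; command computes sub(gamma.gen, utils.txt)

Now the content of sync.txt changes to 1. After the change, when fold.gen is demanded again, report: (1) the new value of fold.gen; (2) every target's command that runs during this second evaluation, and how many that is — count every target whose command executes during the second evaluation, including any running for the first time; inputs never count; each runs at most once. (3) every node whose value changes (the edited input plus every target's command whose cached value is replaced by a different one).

First demand of the output computes:
  export.gen = mul(6, 5) = 30
  cache.gen = neg(30) = -30
  stage.gen = add(7, 30) = 37
  amber.gen = max2(37, 6) = 37
  audit.gen = neg(37) = -37
  graph.gen = max2(7, -37) = 7
  fold.gen = add(7, -30) = -23

After the edit, cleaning proceeds:
  no node depends on sync.txt at all; the second demand re-runs nothing.

Note the shortcut — nothing in the graph depends on sync.txt at all, so no recomputation happens.

Demanding fold.gen again yields -23.
0 target commands run: none.
The nodes whose values change: sync.txt.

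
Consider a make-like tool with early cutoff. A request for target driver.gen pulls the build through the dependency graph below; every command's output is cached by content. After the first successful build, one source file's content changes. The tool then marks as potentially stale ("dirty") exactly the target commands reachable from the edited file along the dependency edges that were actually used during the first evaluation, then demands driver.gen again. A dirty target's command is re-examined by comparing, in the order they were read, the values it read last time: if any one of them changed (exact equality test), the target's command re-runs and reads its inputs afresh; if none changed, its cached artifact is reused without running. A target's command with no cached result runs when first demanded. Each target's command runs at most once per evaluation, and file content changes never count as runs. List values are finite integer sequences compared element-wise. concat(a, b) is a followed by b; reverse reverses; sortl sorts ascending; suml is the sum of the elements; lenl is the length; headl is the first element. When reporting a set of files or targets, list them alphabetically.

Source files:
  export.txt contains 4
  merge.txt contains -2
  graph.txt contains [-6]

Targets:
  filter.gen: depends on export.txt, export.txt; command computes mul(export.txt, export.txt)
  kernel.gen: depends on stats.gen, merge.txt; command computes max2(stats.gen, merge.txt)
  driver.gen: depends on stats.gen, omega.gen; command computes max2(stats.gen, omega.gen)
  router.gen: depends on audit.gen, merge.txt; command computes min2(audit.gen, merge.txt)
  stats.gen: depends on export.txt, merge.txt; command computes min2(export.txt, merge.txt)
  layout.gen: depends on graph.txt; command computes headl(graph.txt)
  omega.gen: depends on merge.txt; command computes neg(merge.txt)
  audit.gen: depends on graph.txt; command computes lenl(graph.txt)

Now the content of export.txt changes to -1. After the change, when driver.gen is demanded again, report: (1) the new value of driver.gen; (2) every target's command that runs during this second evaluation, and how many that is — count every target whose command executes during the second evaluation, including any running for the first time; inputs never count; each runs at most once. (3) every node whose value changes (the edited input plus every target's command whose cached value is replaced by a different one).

First demand of the output computes:
  omega.gen = neg(-2) = 2
  stats.gen = min2(4, -2) = -2
  driver.gen = max2(-2, 2) = 2

After the edit, cleaning proceeds:
  stats.gen: a read changed (export.txt 4->-1) — executes, giving -2 — identical to its old value.
  driver.gen: dirty, but its reads are unchanged (stats.gen unchanged, omega.gen unchanged); cached 2 stands.

Note the absorption at stats.gen: it re-runs yet its value is the same, leaving the output's value untouched.

Demanding driver.gen again yields 2.
1 target commands run: stats.gen.
The nodes whose values change: export.txt.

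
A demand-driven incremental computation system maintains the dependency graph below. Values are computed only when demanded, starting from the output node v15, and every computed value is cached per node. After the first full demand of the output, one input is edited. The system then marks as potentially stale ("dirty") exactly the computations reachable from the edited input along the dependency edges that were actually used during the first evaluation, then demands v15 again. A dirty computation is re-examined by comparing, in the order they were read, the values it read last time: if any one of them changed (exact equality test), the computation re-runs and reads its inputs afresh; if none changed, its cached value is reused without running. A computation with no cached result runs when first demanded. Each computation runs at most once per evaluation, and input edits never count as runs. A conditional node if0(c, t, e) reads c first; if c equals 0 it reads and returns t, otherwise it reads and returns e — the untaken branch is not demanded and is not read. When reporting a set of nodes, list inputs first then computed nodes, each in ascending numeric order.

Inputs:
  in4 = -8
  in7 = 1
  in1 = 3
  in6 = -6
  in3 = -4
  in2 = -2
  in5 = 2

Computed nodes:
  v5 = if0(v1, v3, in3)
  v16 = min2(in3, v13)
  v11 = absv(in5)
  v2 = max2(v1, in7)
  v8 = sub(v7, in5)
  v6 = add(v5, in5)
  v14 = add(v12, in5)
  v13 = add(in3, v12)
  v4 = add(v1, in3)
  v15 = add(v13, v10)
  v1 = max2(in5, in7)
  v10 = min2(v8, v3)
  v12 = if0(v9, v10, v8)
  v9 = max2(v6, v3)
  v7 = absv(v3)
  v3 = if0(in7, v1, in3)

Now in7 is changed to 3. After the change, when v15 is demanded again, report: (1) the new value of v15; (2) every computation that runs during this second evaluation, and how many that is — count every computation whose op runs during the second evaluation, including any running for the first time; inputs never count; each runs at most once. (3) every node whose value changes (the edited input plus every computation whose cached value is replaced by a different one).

First evaluation (everything demanded from the output):
  v1 = max2(2, 1) = 2
  v3 = if0(in7=1 -> else branch in3) = -4
  v5 = if0(v1=2 -> else branch in3) = -4
  v6 = add(-4, 2) = -2
  v7 = absv(-4) = 4
  v8 = sub(4, 2) = 2
  v9 = max2(-2, -4) = -2
  v10 = min2(2, -4) = -4
  v12 = if0(v9=-2 -> else branch v8) = 2
  v13 = add(-4, 2) = -2
  v15 = add(-2, -4) = -6

Propagation after the edit:
  v1: runs — in7 1->3; result 3.
  v3: runs — in7 1->3; result -4 (same value as before).
  v5: runs — v1 2->3; result -4 (same value as before).
  v6: checked — values it read are unchanged (v5 unchanged, in5 unchanged); reused cached -2 without running.
  v7: checked — values it read are unchanged (v3 unchanged); reused cached 4 without running.
  v8: checked — values it read are unchanged (v7 unchanged, in5 unchanged); reused cached 2 without running.
  v9: checked — values it read are unchanged (v6 unchanged, v3 unchanged); reused cached -2 without running.
  v10: checked — values it read are unchanged (v8 unchanged, v3 unchanged); reused cached -4 without running.
  v12: checked — values it read are unchanged (v9 unchanged, v8 unchanged); reused cached 2 without running.
  v13: checked — values it read are unchanged (in3 unchanged, v12 unchanged); reused cached -2 without running.
  v15: checked — values it read are unchanged (v13 unchanged, v10 unchanged); reused cached -6 without running.

Key observation: the cutoff stops propagation at v6 — its inputs' values are unchanged, so it reuses its cache.

New value of v15: -6.
Computations that run: v1, v3, v5 — 3 in total.
Values that change: in7, v1.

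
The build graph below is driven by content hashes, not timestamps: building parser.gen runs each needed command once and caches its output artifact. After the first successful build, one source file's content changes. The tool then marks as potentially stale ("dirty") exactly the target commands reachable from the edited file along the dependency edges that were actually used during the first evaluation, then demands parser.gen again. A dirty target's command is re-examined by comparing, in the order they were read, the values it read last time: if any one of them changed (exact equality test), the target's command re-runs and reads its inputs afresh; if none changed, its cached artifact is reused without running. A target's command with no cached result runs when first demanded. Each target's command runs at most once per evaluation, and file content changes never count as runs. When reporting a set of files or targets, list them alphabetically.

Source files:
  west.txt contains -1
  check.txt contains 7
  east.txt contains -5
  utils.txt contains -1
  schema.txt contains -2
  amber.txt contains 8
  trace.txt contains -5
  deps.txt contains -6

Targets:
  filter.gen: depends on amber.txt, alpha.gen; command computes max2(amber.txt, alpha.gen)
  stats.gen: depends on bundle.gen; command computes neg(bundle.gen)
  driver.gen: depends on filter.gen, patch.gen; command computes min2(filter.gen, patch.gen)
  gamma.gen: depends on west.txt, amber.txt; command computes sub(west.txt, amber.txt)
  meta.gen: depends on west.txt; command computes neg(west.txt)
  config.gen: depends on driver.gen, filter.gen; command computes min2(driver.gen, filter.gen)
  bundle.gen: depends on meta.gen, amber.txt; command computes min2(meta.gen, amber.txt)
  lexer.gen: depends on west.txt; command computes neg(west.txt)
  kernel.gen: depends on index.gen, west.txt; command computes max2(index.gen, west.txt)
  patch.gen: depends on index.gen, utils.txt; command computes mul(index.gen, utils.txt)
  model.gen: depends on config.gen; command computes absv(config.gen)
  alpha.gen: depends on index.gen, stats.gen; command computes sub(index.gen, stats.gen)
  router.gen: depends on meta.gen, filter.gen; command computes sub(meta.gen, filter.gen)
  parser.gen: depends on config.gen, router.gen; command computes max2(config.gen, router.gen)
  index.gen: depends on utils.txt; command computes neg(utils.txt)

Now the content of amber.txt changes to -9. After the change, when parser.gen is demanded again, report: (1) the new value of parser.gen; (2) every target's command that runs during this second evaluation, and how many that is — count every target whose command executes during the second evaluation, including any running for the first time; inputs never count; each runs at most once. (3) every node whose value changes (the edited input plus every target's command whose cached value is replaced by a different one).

parser.gen now evaluates to 9.
Run set: alpha.gen, bundle.gen, config.gen, driver.gen, filter.gen, parser.gen, router.gen, stats.gen (8 run).
Changed values: alpha.gen, amber.txt, bundle.gen, config.gen, driver.gen, filter.gen, parser.gen, router.gen, stats.gen.

Initial pass — values computed on the first demand:
  index.gen = neg(-1) = 1
  meta.gen = neg(-1) = 1
  bundle.gen = min2(1, 8) = 1
  patch.gen = mul(1, -1) = -1
  stats.gen = neg(1) = -1
  alpha.gen = sub(1, -1) = 2
  filter.gen = max2(8, 2) = 8
  driver.gen = min2(8, -1) = -1
  config.gen = min2(-1, 8) = -1
  router.gen = sub(1, 8) = -7
  parser.gen = max2(-1, -7) = -1

Second demand — change propagation:
  bundle.gen: re-runs because amber.txt 8->-9; new result -9.
  stats.gen: re-runs because bundle.gen 1->-9; new result 9.
  alpha.gen: re-runs because stats.gen -1->9; new result -8.
  filter.gen: re-runs because amber.txt 8->-9; alpha.gen 2->-8; new result -8.
  driver.gen: re-runs because filter.gen 8->-8; new result -8.
  config.gen: re-runs because driver.gen -1->-8; filter.gen 8->-8; new result -8.
  router.gen: re-runs because filter.gen 8->-8; new result 9.
  parser.gen: re-runs because config.gen -1->-8; router.gen -7->9; new result 9.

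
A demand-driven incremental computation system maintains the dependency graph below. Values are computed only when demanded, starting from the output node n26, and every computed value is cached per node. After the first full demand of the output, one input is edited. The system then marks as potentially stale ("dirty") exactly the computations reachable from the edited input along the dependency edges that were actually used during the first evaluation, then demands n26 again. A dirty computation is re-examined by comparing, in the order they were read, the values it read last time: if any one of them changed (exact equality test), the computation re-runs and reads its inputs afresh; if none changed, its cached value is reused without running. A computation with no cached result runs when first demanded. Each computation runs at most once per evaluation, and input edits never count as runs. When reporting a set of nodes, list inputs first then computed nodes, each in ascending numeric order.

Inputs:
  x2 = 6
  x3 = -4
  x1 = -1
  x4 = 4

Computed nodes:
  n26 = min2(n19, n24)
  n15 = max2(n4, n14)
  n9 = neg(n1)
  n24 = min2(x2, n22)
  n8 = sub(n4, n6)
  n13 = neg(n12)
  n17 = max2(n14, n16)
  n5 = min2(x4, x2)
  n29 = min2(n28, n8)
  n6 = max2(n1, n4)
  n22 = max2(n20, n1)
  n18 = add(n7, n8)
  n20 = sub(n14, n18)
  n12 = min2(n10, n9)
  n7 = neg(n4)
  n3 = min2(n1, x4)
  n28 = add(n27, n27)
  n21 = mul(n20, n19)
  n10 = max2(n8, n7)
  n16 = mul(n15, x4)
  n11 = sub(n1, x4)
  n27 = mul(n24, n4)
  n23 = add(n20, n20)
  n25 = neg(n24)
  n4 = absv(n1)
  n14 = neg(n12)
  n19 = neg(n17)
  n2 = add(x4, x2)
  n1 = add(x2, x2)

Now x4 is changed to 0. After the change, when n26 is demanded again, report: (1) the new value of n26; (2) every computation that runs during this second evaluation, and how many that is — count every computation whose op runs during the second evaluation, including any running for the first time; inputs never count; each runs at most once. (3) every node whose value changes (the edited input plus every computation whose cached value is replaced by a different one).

First evaluation (everything demanded from the output):
  n1 = add(6, 6) = 12
  n4 = absv(12) = 12
  n6 = max2(12, 12) = 12
  n7 = neg(12) = -12
  n8 = sub(12, 12) = 0
  n9 = neg(12) = -12
  n10 = max2(0, -12) = 0
  n12 = min2(0, -12) = -12
  n14 = neg(-12) = 12
  n15 = max2(12, 12) = 12
  n16 = mul(12, 4) = 48
  n17 = max2(12, 48) = 48
  n18 = add(-12, 0) = -12
  n19 = neg(48) = -48
  n20 = sub(12, -12) = 24
  n22 = max2(24, 12) = 24
  n24 = min2(6, 24) = 6
  n26 = min2(-48, 6) = -48

Propagation after the edit:
  n16: runs — x4 4->0; result 0.
  n17: runs — n16 48->0; result 12.
  n19: runs — n17 48->12; result -12.
  n26: runs — n19 -48->-12; result -12.

New value of n26: -12.
Computations that run: n16, n17, n19, n26 — 4 in total.
Values that change: x4, n16, n17, n19, n26.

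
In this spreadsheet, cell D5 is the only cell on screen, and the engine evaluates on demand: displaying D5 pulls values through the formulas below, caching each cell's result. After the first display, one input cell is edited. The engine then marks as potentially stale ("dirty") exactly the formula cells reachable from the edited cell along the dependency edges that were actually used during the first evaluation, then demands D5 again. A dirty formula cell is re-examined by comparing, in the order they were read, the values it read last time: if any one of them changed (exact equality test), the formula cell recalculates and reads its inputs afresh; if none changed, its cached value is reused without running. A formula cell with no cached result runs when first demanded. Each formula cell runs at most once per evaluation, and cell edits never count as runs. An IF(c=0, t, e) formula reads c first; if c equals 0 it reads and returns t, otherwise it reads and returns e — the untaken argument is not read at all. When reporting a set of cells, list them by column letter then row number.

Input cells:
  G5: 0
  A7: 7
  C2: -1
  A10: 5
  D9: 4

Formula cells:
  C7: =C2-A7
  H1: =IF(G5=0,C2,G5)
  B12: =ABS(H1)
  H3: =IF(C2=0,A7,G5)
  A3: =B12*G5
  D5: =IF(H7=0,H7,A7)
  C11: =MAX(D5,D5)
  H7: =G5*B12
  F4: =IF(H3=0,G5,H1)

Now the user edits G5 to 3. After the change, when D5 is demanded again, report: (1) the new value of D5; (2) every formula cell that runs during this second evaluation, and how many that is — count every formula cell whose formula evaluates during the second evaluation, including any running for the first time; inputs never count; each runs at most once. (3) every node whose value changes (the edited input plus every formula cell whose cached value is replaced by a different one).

Initial pass — values computed on the first demand:
  H1 = IF(G5=0: G5=0 -> then branch C2) = -1
  B12 = ABS(-1) = 1
  H7 = 0 * 1 = 0
  D5 = IF(H7=0: H7=0 -> then branch H7) = 0

Second demand — change propagation:
  H1: re-runs because G5 0->3; new result 3.
  B12: re-runs because H1 -1->3; new result 3.
  H7: re-runs because G5 0->3; B12 1->3; new result 9.
  D5: re-runs because H7 0->9; H7 0->9; new result 7.

D5 now evaluates to 7.
Run set: B12, D5, H1, H7 (4 run).
Changed values: B12, D5, G5, H1, H7.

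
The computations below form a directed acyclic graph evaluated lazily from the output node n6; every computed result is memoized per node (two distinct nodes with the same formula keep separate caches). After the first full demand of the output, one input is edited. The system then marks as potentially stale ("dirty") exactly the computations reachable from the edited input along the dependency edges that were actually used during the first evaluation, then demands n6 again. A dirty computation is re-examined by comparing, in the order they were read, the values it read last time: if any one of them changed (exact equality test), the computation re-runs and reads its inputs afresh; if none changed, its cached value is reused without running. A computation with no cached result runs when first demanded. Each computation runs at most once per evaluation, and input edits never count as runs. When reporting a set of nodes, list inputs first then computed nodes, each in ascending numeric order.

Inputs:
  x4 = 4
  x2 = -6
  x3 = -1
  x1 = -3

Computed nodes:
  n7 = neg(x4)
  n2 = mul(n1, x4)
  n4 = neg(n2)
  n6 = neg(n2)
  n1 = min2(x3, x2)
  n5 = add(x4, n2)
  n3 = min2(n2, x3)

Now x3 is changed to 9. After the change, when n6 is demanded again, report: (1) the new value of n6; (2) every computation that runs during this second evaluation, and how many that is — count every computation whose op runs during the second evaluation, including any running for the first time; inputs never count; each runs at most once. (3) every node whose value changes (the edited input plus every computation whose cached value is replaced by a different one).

Demanding n6 again yields 24.
1 computations run: n1.
The nodes whose values change: x3.
Note the absorption at n1: it re-runs yet its value is the same, leaving the output's value untouched.

First demand of the output computes:
  n1 = min2(-1, -6) = -6
  n2 = mul(-6, 4) = -24
  n6 = neg(-24) = 24

After the edit, cleaning proceeds:
  n1: a read changed (x3 -1->9) — executes, giving -6 — identical to its old value.
  n2: dirty, but its reads are unchanged (n1 unchanged, x4 unchanged); cached -24 stands.
  n6: dirty, but its reads are unchanged (n2 unchanged); cached 24 stands.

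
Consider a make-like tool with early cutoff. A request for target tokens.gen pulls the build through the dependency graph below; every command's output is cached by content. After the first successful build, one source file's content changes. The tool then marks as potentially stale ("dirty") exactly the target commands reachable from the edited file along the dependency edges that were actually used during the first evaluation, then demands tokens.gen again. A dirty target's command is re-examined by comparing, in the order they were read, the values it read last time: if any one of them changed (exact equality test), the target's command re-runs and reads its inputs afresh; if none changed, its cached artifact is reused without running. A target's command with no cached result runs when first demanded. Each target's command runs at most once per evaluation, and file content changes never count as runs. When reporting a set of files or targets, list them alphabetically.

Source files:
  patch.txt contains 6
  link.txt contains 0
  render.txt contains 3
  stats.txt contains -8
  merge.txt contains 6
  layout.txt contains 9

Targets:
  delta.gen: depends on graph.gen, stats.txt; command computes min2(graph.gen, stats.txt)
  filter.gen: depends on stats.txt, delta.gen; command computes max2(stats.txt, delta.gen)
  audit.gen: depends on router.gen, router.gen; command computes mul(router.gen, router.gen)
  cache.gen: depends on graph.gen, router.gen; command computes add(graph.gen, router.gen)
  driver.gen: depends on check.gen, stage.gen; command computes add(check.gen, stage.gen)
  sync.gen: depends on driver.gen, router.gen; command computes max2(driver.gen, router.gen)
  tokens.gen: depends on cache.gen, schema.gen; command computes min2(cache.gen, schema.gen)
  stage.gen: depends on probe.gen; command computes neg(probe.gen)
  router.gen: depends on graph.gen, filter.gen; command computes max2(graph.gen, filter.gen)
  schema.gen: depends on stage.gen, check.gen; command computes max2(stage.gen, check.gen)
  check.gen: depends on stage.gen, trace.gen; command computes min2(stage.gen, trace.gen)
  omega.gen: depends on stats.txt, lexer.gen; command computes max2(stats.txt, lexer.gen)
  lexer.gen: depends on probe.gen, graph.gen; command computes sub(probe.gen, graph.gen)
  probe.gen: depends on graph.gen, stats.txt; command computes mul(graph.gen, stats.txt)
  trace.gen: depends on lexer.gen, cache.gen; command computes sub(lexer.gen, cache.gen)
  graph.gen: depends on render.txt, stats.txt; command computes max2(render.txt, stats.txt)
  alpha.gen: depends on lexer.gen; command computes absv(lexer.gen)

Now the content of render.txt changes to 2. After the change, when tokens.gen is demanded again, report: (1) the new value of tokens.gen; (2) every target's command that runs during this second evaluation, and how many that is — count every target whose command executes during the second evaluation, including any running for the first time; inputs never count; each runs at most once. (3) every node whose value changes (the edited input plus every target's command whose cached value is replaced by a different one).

Demanding tokens.gen again yields 4.
11 target commands run: cache.gen, check.gen, delta.gen, graph.gen, lexer.gen, probe.gen, router.gen, schema.gen, stage.gen, tokens.gen, trace.gen.
The nodes whose values change: cache.gen, check.gen, graph.gen, lexer.gen, probe.gen, render.txt, router.gen, schema.gen, stage.gen, tokens.gen, trace.gen.
Note where the cutoff bites: filter.gen is checked, finds nothing changed, and keeps its cache.

First demand of the output computes:
  graph.gen = max2(3, -8) = 3
  delta.gen = min2(3, -8) = -8
  filter.gen = max2(-8, -8) = -8
  probe.gen = mul(3, -8) = -24
  lexer.gen = sub(-24, 3) = -27
  router.gen = max2(3, -8) = 3
  cache.gen = add(3, 3) = 6
  stage.gen = neg(-24) = 24
  trace.gen = sub(-27, 6) = -33
  check.gen = min2(24, -33) = -33
  schema.gen = max2(24, -33) = 24
  tokens.gen = min2(6, 24) = 6

After the edit, cleaning proceeds:
  graph.gen: a read changed (render.txt 3->2) — executes, giving 2.
  delta.gen: a read changed (graph.gen 3->2) — executes, giving -8 — identical to its old value.
  filter.gen: dirty, but its reads are unchanged (stats.txt unchanged, delta.gen unchanged); cached -8 stands.
  probe.gen: a read changed (graph.gen 3->2) — executes, giving -16.
  lexer.gen: a read changed (probe.gen -24->-16; graph.gen 3->2) — executes, giving -18.
  router.gen: a read changed (graph.gen 3->2) — executes, giving 2.
  cache.gen: a read changed (graph.gen 3->2; router.gen 3->2) — executes, giving 4.
  stage.gen: a read changed (probe.gen -24->-16) — executes, giving 16.
  trace.gen: a read changed (lexer.gen -27->-18; cache.gen 6->4) — executes, giving -22.
  check.gen: a read changed (stage.gen 24->16; trace.gen -33->-22) — executes, giving -22.
  schema.gen: a read changed (stage.gen 24->16; check.gen -33->-22) — executes, giving 16.
  tokens.gen: a read changed (cache.gen 6->4; schema.gen 24->16) — executes, giving 4.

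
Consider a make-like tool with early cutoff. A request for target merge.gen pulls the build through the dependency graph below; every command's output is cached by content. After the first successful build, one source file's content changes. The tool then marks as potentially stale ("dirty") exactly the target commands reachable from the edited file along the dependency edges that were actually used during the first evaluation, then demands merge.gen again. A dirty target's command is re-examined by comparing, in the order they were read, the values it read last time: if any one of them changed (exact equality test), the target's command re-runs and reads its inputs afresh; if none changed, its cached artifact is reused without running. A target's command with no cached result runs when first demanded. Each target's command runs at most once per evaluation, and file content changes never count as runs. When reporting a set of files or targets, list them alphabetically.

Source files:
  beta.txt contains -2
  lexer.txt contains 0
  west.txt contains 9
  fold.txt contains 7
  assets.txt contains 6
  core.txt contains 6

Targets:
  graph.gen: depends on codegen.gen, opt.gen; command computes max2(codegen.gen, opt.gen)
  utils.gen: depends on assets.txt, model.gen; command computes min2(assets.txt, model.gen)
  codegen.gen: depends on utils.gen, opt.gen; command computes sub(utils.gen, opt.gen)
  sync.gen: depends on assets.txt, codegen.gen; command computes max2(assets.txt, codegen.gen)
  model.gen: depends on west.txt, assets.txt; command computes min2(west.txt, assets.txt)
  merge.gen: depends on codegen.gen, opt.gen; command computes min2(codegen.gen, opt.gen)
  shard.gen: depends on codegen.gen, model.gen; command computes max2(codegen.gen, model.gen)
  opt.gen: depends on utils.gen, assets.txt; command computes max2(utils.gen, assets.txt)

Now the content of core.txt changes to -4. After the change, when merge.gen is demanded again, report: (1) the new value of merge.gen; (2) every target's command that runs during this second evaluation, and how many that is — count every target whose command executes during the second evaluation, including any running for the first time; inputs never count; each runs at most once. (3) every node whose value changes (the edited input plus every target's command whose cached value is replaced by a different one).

First demand of the output computes:
  model.gen = min2(9, 6) = 6
  utils.gen = min2(6, 6) = 6
  opt.gen = max2(6, 6) = 6
  codegen.gen = sub(6, 6) = 0
  merge.gen = min2(0, 6) = 0

After the edit, cleaning proceeds:
  no node depends on core.txt at all; the second demand re-runs nothing.

Note the shortcut — nothing in the graph depends on core.txt at all, so no recomputation happens.

Demanding merge.gen again yields 0.
0 target commands run: none.
The nodes whose values change: core.txt.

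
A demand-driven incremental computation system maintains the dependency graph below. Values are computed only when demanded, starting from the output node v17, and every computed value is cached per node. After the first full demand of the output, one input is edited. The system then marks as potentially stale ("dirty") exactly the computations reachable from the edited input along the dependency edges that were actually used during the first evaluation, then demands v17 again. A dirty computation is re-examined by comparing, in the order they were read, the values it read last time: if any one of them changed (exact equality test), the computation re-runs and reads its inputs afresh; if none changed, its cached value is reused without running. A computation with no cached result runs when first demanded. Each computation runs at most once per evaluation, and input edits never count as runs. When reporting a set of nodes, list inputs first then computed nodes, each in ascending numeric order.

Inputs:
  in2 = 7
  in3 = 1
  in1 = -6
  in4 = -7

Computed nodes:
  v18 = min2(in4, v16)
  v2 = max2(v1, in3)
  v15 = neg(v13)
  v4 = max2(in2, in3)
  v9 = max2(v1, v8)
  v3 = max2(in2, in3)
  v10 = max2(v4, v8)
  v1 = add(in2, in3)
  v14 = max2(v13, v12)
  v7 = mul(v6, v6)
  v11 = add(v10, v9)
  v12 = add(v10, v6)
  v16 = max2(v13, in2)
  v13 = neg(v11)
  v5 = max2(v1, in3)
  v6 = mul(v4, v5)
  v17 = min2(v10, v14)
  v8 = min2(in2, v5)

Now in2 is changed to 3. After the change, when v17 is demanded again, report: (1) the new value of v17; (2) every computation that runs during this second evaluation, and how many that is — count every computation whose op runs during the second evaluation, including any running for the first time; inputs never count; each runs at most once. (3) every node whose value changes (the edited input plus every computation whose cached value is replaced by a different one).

First evaluation (everything demanded from the output):
  v1 = add(7, 1) = 8
  v4 = max2(7, 1) = 7
  v5 = max2(8, 1) = 8
  v6 = mul(7, 8) = 56
  v8 = min2(7, 8) = 7
  v9 = max2(8, 7) = 8
  v10 = max2(7, 7) = 7
  v11 = add(7, 8) = 15
  v12 = add(7, 56) = 63
  v13 = neg(15) = -15
  v14 = max2(-15, 63) = 63
  v17 = min2(7, 63) = 7

Propagation after the edit:
  v1: runs — in2 7->3; result 4.
  v4: runs — in2 7->3; result 3.
  v5: runs — v1 8->4; result 4.
  v6: runs — v4 7->3; v5 8->4; result 12.
  v8: runs — in2 7->3; v5 8->4; result 3.
  v9: runs — v1 8->4; v8 7->3; result 4.
  v10: runs — v4 7->3; v8 7->3; result 3.
  v11: runs — v10 7->3; v9 8->4; result 7.
  v12: runs — v10 7->3; v6 56->12; result 15.
  v13: runs — v11 15->7; result -7.
  v14: runs — v13 -15->-7; v12 63->15; result 15.
  v17: runs — v10 7->3; v14 63->15; result 3.

New value of v17: 3.
Computations that run: v1, v4, v5, v6, v8, v9, v10, v11, v12, v13, v14, v17 — 12 in total.
Values that change: in2, v1, v4, v5, v6, v8, v9, v10, v11, v12, v13, v14, v17.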